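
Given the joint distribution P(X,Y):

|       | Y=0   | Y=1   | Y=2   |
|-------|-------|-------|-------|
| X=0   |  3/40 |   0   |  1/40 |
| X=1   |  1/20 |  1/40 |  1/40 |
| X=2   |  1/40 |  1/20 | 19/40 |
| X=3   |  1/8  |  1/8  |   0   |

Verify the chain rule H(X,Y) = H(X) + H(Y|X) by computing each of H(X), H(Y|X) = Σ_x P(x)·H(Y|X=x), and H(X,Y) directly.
H(X) = 1.6388 bits, H(Y|X) = 0.8660 bits, H(X,Y) = 2.5048 bits

Marginal of X (row sums):
  P(X=0) = 3/40 + 0 + 1/40 = 1/10
  P(X=1) = 1/20 + 1/40 + 1/40 = 1/10
  P(X=2) = 1/40 + 1/20 + 19/40 = 11/20
  P(X=3) = 1/8 + 1/8 + 0 = 1/4
H(X) = -[(1/10)·log₂(1/10) + (1/10)·log₂(1/10) + (11/20)·log₂(11/20) + (1/4)·log₂(1/4)]
  = 0.332193 + 0.332193 + 0.474373 + 0.500000 = 1.6388 bits

H(Y|X) = Σ_x P(x)·H(Y|X=x):
  X=0: P(X=0) = 1/10, P(Y|X=0) = (3/4, 0, 1/4) → H(Y|X=0) = 0.811278
  X=1: P(X=1) = 1/10, P(Y|X=1) = (1/2, 1/4, 1/4) → H(Y|X=1) = 1.500000
  X=2: P(X=2) = 11/20, P(Y|X=2) = (1/22, 1/11, 19/22) → H(Y|X=2) = 0.699858
  X=3: P(X=3) = 1/4, P(Y|X=3) = (1/2, 1/2, 0) → H(Y|X=3) = 1.000000
H(Y|X) = (1/10)·0.811278 + (1/10)·1.500000 + (11/20)·0.699858 + (1/4)·1.000000 = 0.8660 bits

H(X,Y) = -Σ_{x,y} P(x,y) log₂ P(x,y). Per-cell terms -P(x,y)·log₂P(x,y):
  X=0: 0.280272, 0.000000, 0.133048
  X=1: 0.216096, 0.133048, 0.133048
  X=2: 0.133048, 0.216096, 0.510150
  X=3: 0.375000, 0.375000, 0.000000
  (cells with P = 0 contribute 0)
Sum of the 12 terms: H(X,Y) = 2.5048 bits

Chain rule check:
  H(X) + H(Y|X) = 1.6388 + 0.8660 = 2.5048 bits
  H(X,Y) = 2.5048 bits
✓ Chain rule verified.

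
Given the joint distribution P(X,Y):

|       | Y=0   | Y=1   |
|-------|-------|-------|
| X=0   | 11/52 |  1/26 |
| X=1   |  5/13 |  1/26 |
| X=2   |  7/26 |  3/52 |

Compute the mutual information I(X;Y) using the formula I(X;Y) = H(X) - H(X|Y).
0.0094 bits

I(X;Y) = H(X) - H(X|Y)

Marginal of X (row sums):
  P(X=0) = 11/52 + 1/26 = 1/4
  P(X=1) = 5/13 + 1/26 = 11/26
  P(X=2) = 7/26 + 3/52 = 17/52
H(X) = -[(1/4)·log₂(1/4) + (11/26)·log₂(11/26) + (17/52)·log₂(17/52)]
  = 0.50000 + 0.52504 + 0.52732 = 1.55236 bits

Marginal of Y (column sums):
  P(Y=0) = 11/52 + 5/13 + 7/26 = 45/52
  P(Y=1) = 1/26 + 1/26 + 3/52 = 7/52
H(X|Y) = Σ_y P(y)·H(X|Y=y):
  Y=0: P(Y=0) = 45/52, P(X|Y=0) = (11/45, 4/9, 14/45) → H(X|Y=0) = 1.54085
  Y=1: P(Y=1) = 7/52, P(X|Y=1) = (2/7, 2/7, 3/7) → H(X|Y=1) = 1.55666
H(X|Y) = (45/52)·1.54085 + (7/52)·1.55666 = 1.54298 bits

I(X;Y) = H(X) - H(X|Y) = 1.55236 - 1.54298 = 0.0094 bits

Cross-check via I(X;Y) = H(X) + H(Y) - H(X,Y): computing H(Y) from the column sums and H(X,Y) from the 6 cells in the same way gives H(Y) = 0.56996 bits and H(X,Y) = 2.11294 bits, so
I(X;Y) = 1.55236 + 0.56996 - 2.11294 = 0.0094 bits ✓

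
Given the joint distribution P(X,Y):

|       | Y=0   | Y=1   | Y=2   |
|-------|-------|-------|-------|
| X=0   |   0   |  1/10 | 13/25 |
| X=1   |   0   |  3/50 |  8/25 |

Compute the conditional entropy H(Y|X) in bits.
0.6343 bits

H(Y|X) = H(X,Y) - H(X)

H(X,Y) = -Σ_{x,y} P(x,y) log₂ P(x,y). Per-cell terms -P(x,y)·log₂P(x,y):
  X=0: 0.00000, 0.33219, 0.49058
  X=1: 0.00000, 0.24353, 0.52603
  (cells with P = 0 contribute 0)
Sum of the 6 terms: H(X,Y) = 1.5923 bits

Marginal of X (row sums):
  P(X=0) = 0 + 1/10 + 13/25 = 31/50
  P(X=1) = 0 + 3/50 + 8/25 = 19/50
H(X) = -[(31/50)·log₂(31/50) + (19/50)·log₂(19/50)]
  = 0.42759 + 0.53045 = 0.9580 bits

H(Y|X) = H(X,Y) - H(X) = 1.5923 - 0.9580 = 0.6343 bits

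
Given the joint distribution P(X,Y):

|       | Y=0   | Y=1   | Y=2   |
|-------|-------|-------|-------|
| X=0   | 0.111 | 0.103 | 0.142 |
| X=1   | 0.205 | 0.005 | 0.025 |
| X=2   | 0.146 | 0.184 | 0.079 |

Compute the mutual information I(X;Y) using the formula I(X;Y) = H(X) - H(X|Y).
0.2064 bits

I(X;Y) = H(X) - H(X|Y)

Marginal of X (row sums):
  P(X=0) = 0.111 + 0.103 + 0.142 = 0.356
  P(X=1) = 0.205 + 0.005 + 0.025 = 0.235
  P(X=2) = 0.146 + 0.184 + 0.079 = 0.409
H(X) = -[0.356·log₂(0.356) + 0.235·log₂(0.235) + 0.409·log₂(0.409)]
  = 0.5305 + 0.4910 + 0.5275 = 1.5490 bits

Marginal of Y (column sums):
  P(Y=0) = 0.111 + 0.205 + 0.146 = 0.462
  P(Y=1) = 0.103 + 0.005 + 0.184 = 0.292
  P(Y=2) = 0.142 + 0.025 + 0.079 = 0.246
H(X|Y) = Σ_y P(y)·H(X|Y=y):
  Y=0: P(Y=0) = 0.462, P(X|Y=0) = (37/154, 205/462, 73/231) → H(X|Y=0) = 1.5397
  Y=1: P(Y=1) = 0.292, P(X|Y=1) = (103/292, 5/292, 46/73) → H(X|Y=1) = 1.0506
  Y=2: P(Y=2) = 0.246, P(X|Y=2) = (71/123, 25/246, 79/246) → H(X|Y=2) = 1.3191
H(X|Y) = 0.462·1.5397 + 0.292·1.0506 + 0.246·1.3191 = 1.3426 bits

I(X;Y) = H(X) - H(X|Y) = 1.5490 - 1.3426 = 0.2064 bits

Cross-check via I(X;Y) = H(X) + H(Y) - H(X,Y): computing H(Y) from the column sums and H(X,Y) from the 9 cells in the same way gives H(Y) = 1.5310 bits and H(X,Y) = 2.8736 bits, so
I(X;Y) = 1.5490 + 1.5310 - 2.8736 = 0.2064 bits ✓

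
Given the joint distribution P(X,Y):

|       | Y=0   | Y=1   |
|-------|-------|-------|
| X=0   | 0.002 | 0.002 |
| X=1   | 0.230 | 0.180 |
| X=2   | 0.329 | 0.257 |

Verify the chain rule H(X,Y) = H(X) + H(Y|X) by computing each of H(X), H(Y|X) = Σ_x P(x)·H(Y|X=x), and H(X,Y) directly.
H(X) = 1.0111 bits, H(Y|X) = 0.9892 bits, H(X,Y) = 2.0003 bits

Marginal of X (row sums):
  P(X=0) = 0.002 + 0.002 = 0.004
  P(X=1) = 0.230 + 0.180 = 0.410
  P(X=2) = 0.329 + 0.257 = 0.586
H(X) = -[0.004·log₂(0.004) + 0.410·log₂(0.410) + 0.586·log₂(0.586)]
  = 0.0319 + 0.5274 + 0.4518 = 1.0111 bits

H(Y|X) = Σ_x P(x)·H(Y|X=x):
  X=0: P(X=0) = 0.004, P(Y|X=0) = (1/2, 1/2) → H(Y|X=0) = 1.0000
  X=1: P(X=1) = 0.410, P(Y|X=1) = (23/41, 18/41) → H(Y|X=1) = 0.9892
  X=2: P(X=2) = 0.586, P(Y|X=2) = (329/586, 257/586) → H(Y|X=2) = 0.9891
H(Y|X) = 0.004·1.0000 + 0.410·0.9892 + 0.586·0.9891 = 0.9892 bits

H(X,Y) = -Σ_{x,y} P(x,y) log₂ P(x,y). Per-cell terms -P(x,y)·log₂P(x,y):
  X=0: 0.0179, 0.0179
  X=1: 0.4877, 0.4453
  X=2: 0.5277, 0.5038
Sum of the 6 terms: H(X,Y) = 2.0003 bits

Chain rule check:
  H(X) + H(Y|X) = 1.0111 + 0.9892 = 2.0003 bits
  H(X,Y) = 2.0003 bits
✓ Chain rule verified.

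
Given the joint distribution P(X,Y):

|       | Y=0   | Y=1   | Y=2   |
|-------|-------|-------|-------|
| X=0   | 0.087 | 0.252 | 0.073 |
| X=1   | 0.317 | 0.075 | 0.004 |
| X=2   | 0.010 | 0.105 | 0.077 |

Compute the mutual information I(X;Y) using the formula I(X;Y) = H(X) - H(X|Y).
0.3654 bits

I(X;Y) = H(X) - H(X|Y)

Marginal of X (row sums):
  P(X=0) = 0.087 + 0.252 + 0.073 = 0.412
  P(X=1) = 0.317 + 0.075 + 0.004 = 0.396
  P(X=2) = 0.010 + 0.105 + 0.077 = 0.192
H(X) = -[0.412·log₂(0.412) + 0.396·log₂(0.396) + 0.192·log₂(0.192)]
  = 0.52706 + 0.52923 + 0.45712 = 1.5134 bits

Marginal of Y (column sums):
  P(Y=0) = 0.087 + 0.317 + 0.010 = 0.414
  P(Y=1) = 0.252 + 0.075 + 0.105 = 0.432
  P(Y=2) = 0.073 + 0.004 + 0.077 = 0.154
H(X|Y) = Σ_y P(y)·H(X|Y=y):
  Y=0: P(Y=0) = 0.414, P(X|Y=0) = (29/138, 317/414, 5/207) → H(X|Y=0) = 0.89760
  Y=1: P(Y=1) = 0.432, P(X|Y=1) = (7/12, 25/144, 35/144) → H(X|Y=1) = 1.38815
  Y=2: P(Y=2) = 0.154, P(X|Y=2) = (73/154, 2/77, 1/2) → H(X|Y=2) = 1.14731
H(X|Y) = 0.414·0.89760 + 0.432·1.38815 + 0.154·1.14731 = 1.1480 bits

I(X;Y) = H(X) - H(X|Y) = 1.5134 - 1.1480 = 0.3654 bits

Cross-check via I(X;Y) = H(X) + H(Y) - H(X,Y): computing H(Y) from the column sums and H(X,Y) from the 9 cells in the same way gives H(Y) = 1.4655 bits and H(X,Y) = 2.6135 bits, so
I(X;Y) = 1.5134 + 1.4655 - 2.6135 = 0.3654 bits ✓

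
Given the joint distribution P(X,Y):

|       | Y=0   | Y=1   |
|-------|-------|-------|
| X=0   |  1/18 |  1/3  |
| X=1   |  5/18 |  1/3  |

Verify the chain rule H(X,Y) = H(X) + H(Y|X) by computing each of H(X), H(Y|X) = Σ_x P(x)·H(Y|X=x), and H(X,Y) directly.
H(X) = 0.9641 bits, H(Y|X) = 0.8376 bits, H(X,Y) = 1.8016 bits

Marginal of X (row sums):
  P(X=0) = 1/18 + 1/3 = 7/18
  P(X=1) = 5/18 + 1/3 = 11/18
H(X) = -[(7/18)·log₂(7/18) + (11/18)·log₂(11/18)]
  = 0.52989 + 0.43419 = 0.9641 bits

H(Y|X) = Σ_x P(x)·H(Y|X=x):
  X=0: P(X=0) = 7/18, P(Y|X=0) = (1/7, 6/7) → H(Y|X=0) = 0.59167
  X=1: P(X=1) = 11/18, P(Y|X=1) = (5/11, 6/11) → H(Y|X=1) = 0.99403
H(Y|X) = (7/18)·0.59167 + (11/18)·0.99403 = 0.8376 bits

H(X,Y) = -Σ_{x,y} P(x,y) log₂ P(x,y). Per-cell terms -P(x,y)·log₂P(x,y):
  X=0: 0.23166, 0.52832
  X=1: 0.51333, 0.52832
Sum of the 4 terms: H(X,Y) = 1.8016 bits

Chain rule check:
  H(X) + H(Y|X) = 0.9641 + 0.8376 = 1.8017 bits
  H(X,Y) = 1.8016 bits
✓ Chain rule verified (Δ = 0.0001 is 4-dp rounding noise: each of the three values was rounded independently).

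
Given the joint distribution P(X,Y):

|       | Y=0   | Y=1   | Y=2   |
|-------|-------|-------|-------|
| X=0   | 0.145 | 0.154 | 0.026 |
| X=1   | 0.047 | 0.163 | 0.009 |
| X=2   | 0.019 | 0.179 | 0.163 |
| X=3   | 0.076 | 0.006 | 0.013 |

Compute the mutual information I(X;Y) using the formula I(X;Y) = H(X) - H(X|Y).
0.3103 bits

I(X;Y) = H(X) - H(X|Y)

Marginal of X (row sums):
  P(X=0) = 0.145 + 0.154 + 0.026 = 0.325
  P(X=1) = 0.047 + 0.163 + 0.009 = 0.219
  P(X=2) = 0.019 + 0.179 + 0.163 = 0.361
  P(X=3) = 0.076 + 0.006 + 0.013 = 0.095
H(X) = -[0.325·log₂(0.325) + 0.219·log₂(0.219) + 0.361·log₂(0.361) + 0.095·log₂(0.095)]
  = 0.526984 + 0.479828 + 0.530644 + 0.322613 = 1.86007 bits

Marginal of Y (column sums):
  P(Y=0) = 0.145 + 0.047 + 0.019 + 0.076 = 0.287
  P(Y=1) = 0.154 + 0.163 + 0.179 + 0.006 = 0.502
  P(Y=2) = 0.026 + 0.009 + 0.163 + 0.013 = 0.211
H(X|Y) = Σ_y P(y)·H(X|Y=y):
  Y=0: P(Y=0) = 0.287, P(X|Y=0) = (145/287, 47/287, 19/287, 76/287) → H(X|Y=0) = 1.692065
  Y=1: P(Y=1) = 0.502, P(X|Y=1) = (77/251, 163/502, 179/502, 3/251) → H(X|Y=1) = 1.656722
  Y=2: P(Y=2) = 0.211, P(X|Y=2) = (26/211, 9/211, 163/211, 13/211) → H(X|Y=2) = 1.101719
H(X|Y) = 0.287·1.692065 + 0.502·1.656722 + 0.211·1.101719 = 1.54976 bits

I(X;Y) = H(X) - H(X|Y) = 1.86007 - 1.54976 = 0.3103 bits

Cross-check via I(X;Y) = H(X) + H(Y) - H(X,Y): computing H(Y) from the column sums and H(X,Y) from the 12 cells in the same way gives H(Y) = 1.48959 bits and H(X,Y) = 3.03935 bits, so
I(X;Y) = 1.86007 + 1.48959 - 3.03935 = 0.3103 bits ✓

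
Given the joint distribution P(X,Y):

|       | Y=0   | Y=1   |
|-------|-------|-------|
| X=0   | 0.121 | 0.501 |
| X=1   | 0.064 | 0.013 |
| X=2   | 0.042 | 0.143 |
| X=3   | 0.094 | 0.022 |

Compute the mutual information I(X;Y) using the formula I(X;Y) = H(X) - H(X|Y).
0.1886 bits

I(X;Y) = H(X) - H(X|Y)

Marginal of X (row sums):
  P(X=0) = 0.121 + 0.501 = 0.622
  P(X=1) = 0.064 + 0.013 = 0.077
  P(X=2) = 0.042 + 0.143 = 0.185
  P(X=3) = 0.094 + 0.022 = 0.116
H(X) = -[0.622·log₂(0.622) + 0.077·log₂(0.077) + 0.185·log₂(0.185) + 0.116·log₂(0.116)]
  = 0.42608 + 0.28482 + 0.45036 + 0.36051 = 1.52177 bits

Marginal of Y (column sums):
  P(Y=0) = 0.121 + 0.064 + 0.042 + 0.094 = 0.321
  P(Y=1) = 0.501 + 0.013 + 0.143 + 0.022 = 0.679
H(X|Y) = Σ_y P(y)·H(X|Y=y):
  Y=0: P(Y=0) = 0.321, P(X|Y=0) = (121/321, 64/321, 14/107, 94/321) → H(X|Y=0) = 1.89717
  Y=1: P(Y=1) = 0.679, P(X|Y=1) = (501/679, 13/679, 143/679, 22/679) → H(X|Y=1) = 1.06651
H(X|Y) = 0.321·1.89717 + 0.679·1.06651 = 1.33315 bits

I(X;Y) = H(X) - H(X|Y) = 1.52177 - 1.33315 = 0.1886 bits

Cross-check via I(X;Y) = H(X) + H(Y) - H(X,Y): computing H(Y) from the column sums and H(X,Y) from the 8 cells in the same way gives H(Y) = 0.90547 bits and H(X,Y) = 2.23862 bits, so
I(X;Y) = 1.52177 + 0.90547 - 2.23862 = 0.1886 bits ✓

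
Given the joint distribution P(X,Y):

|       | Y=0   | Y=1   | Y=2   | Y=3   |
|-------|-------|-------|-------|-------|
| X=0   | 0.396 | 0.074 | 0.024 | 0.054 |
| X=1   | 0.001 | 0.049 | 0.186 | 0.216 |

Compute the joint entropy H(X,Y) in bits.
2.3158 bits

H(X,Y) = -Σ_{x,y} P(x,y) log₂ P(x,y). Per-cell terms -P(x,y)·log₂P(x,y):
  X=0: 0.52923, 0.27797, 0.12914, 0.22739
  X=1: 0.00997, 0.21320, 0.45135, 0.47755
Sum of the 8 terms: H(X,Y) = 2.3158 bits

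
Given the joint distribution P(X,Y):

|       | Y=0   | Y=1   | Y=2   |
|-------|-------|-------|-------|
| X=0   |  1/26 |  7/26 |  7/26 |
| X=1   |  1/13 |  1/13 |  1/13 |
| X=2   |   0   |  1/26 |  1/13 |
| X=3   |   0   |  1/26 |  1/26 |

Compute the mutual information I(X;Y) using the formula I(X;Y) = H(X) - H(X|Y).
0.1084 bits

I(X;Y) = H(X) - H(X|Y)

Marginal of X (row sums):
  P(X=0) = 1/26 + 7/26 + 7/26 = 15/26
  P(X=1) = 1/13 + 1/13 + 1/13 = 3/13
  P(X=2) = 0 + 1/26 + 1/13 = 3/26
  P(X=3) = 0 + 1/26 + 1/26 = 1/13
H(X) = -[(15/26)·log₂(15/26) + (3/13)·log₂(3/13) + (3/26)·log₂(3/26) + (1/13)·log₂(1/13)]
  = 0.4578 + 0.4882 + 0.3595 + 0.2846 = 1.5901 bits

Marginal of Y (column sums):
  P(Y=0) = 1/26 + 1/13 + 0 + 0 = 3/26
  P(Y=1) = 7/26 + 1/13 + 1/26 + 1/26 = 11/26
  P(Y=2) = 7/26 + 1/13 + 1/13 + 1/26 = 6/13
H(X|Y) = Σ_y P(y)·H(X|Y=y):
  Y=0: P(Y=0) = 3/26, P(X|Y=0) = (1/3, 2/3, 0, 0) → H(X|Y=0) = 0.9183
  Y=1: P(Y=1) = 11/26, P(X|Y=1) = (7/11, 2/11, 1/11, 1/11) → H(X|Y=1) = 1.4911
  Y=2: P(Y=2) = 6/13, P(X|Y=2) = (7/12, 1/6, 1/6, 1/12) → H(X|Y=2) = 1.6140
H(X|Y) = (3/26)·0.9183 + (11/26)·1.4911 + (6/13)·1.6140 = 1.4817 bits

I(X;Y) = H(X) - H(X|Y) = 1.5901 - 1.4817 = 0.1084 bits

Cross-check via I(X;Y) = H(X) + H(Y) - H(X,Y): computing H(Y) from the column sums and H(X,Y) from the 12 cells in the same way gives H(Y) = 1.3994 bits and H(X,Y) = 2.8811 bits, so
I(X;Y) = 1.5901 + 1.3994 - 2.8811 = 0.1084 bits ✓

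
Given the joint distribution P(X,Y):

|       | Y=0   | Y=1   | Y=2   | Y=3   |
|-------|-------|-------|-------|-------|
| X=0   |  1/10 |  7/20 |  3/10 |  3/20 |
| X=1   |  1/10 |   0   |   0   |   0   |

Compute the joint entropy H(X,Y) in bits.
2.1261 bits

H(X,Y) = -Σ_{x,y} P(x,y) log₂ P(x,y). Per-cell terms -P(x,y)·log₂P(x,y):
  X=0: 0.3322, 0.5301, 0.5211, 0.4105
  X=1: 0.3322, 0.0000, 0.0000, 0.0000
  (cells with P = 0 contribute 0)
Sum of the 8 terms: H(X,Y) = 2.1261 bits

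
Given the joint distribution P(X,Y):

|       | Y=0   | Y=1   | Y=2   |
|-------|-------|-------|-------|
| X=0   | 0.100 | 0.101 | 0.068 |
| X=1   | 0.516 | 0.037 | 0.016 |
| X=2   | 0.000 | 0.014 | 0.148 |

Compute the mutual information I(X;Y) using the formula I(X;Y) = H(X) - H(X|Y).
0.5424 bits

I(X;Y) = H(X) - H(X|Y)

Marginal of X (row sums):
  P(X=0) = 0.100 + 0.101 + 0.068 = 0.269
  P(X=1) = 0.516 + 0.037 + 0.016 = 0.569
  P(X=2) = 0.000 + 0.014 + 0.148 = 0.162
H(X) = -[0.269·log₂(0.269) + 0.569·log₂(0.569) + 0.162·log₂(0.162)]
  = 0.509573 + 0.462881 + 0.425401 = 1.397855 bits

Marginal of Y (column sums):
  P(Y=0) = 0.100 + 0.516 + 0.000 = 0.616
  P(Y=1) = 0.101 + 0.037 + 0.014 = 0.152
  P(Y=2) = 0.068 + 0.016 + 0.148 = 0.232
H(X|Y) = Σ_y P(y)·H(X|Y=y):
  Y=0: P(Y=0) = 0.616, P(X|Y=0) = (25/154, 129/154, 0) → H(X|Y=0) = 0.639873
  Y=1: P(Y=1) = 0.152, P(X|Y=1) = (101/152, 37/152, 7/76) → H(X|Y=1) = 1.204953
  Y=2: P(Y=2) = 0.232, P(X|Y=2) = (17/58, 2/29, 37/58) → H(X|Y=2) = 1.198729
H(X|Y) = 0.616·0.639873 + 0.152·1.204953 + 0.232·1.198729 = 0.855420 bits

I(X;Y) = H(X) - H(X|Y) = 1.397855 - 0.855420 = 0.5424 bits

Cross-check via I(X;Y) = H(X) + H(Y) - H(X,Y): computing H(Y) from the column sums and H(X,Y) from the 9 cells in the same way gives H(Y) = 1.332707 bits and H(X,Y) = 2.188127 bits, so
I(X;Y) = 1.397855 + 1.332707 - 2.188127 = 0.5424 bits ✓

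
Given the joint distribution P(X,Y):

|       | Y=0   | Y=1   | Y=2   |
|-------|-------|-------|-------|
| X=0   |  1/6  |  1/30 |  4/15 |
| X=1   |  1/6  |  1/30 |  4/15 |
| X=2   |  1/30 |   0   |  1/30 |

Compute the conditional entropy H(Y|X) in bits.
1.2462 bits

H(Y|X) = H(X,Y) - H(X)

H(X,Y) = -Σ_{x,y} P(x,y) log₂ P(x,y). Per-cell terms -P(x,y)·log₂P(x,y):
  X=0: 0.43083, 0.16356, 0.50850
  X=1: 0.43083, 0.16356, 0.50850
  X=2: 0.16356, 0.00000, 0.16356
  (cells with P = 0 contribute 0)
Sum of the 9 terms: H(X,Y) = 2.5329 bits

Marginal of X (row sums):
  P(X=0) = 1/6 + 1/30 + 4/15 = 7/15
  P(X=1) = 1/6 + 1/30 + 4/15 = 7/15
  P(X=2) = 1/30 + 0 + 1/30 = 1/15
H(X) = -[(7/15)·log₂(7/15) + (7/15)·log₂(7/15) + (1/15)·log₂(1/15)]
  = 0.51312 + 0.51312 + 0.26046 = 1.2867 bits

H(Y|X) = H(X,Y) - H(X) = 2.5329 - 1.2867 = 1.2462 bits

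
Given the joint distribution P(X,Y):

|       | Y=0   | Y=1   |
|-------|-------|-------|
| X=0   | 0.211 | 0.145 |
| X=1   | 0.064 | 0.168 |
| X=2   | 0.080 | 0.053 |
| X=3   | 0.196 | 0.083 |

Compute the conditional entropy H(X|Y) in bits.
1.8462 bits

H(X|Y) = H(X,Y) - H(Y)

H(X,Y) = -Σ_{x,y} P(x,y) log₂ P(x,y). Per-cell terms -P(x,y)·log₂P(x,y):
  X=0: 0.47363, 0.40395
  X=1: 0.25381, 0.43234
  X=2: 0.29151, 0.22461
  X=3: 0.46081, 0.29803
Sum of the 8 terms: H(X,Y) = 2.8387 bits

Marginal of Y (column sums):
  P(Y=0) = 0.211 + 0.064 + 0.080 + 0.196 = 0.551
  P(Y=1) = 0.145 + 0.168 + 0.053 + 0.083 = 0.449
H(Y) = -[0.551·log₂(0.551) + 0.449·log₂(0.449)]
  = 0.47379 + 0.51869 = 0.9925 bits

H(X|Y) = H(X,Y) - H(Y) = 2.8387 - 0.9925 = 1.8462 bits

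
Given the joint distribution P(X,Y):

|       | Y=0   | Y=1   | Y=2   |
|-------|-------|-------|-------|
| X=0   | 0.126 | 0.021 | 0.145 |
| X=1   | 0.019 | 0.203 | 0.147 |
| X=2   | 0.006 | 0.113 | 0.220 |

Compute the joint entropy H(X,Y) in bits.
2.7601 bits

H(X,Y) = -Σ_{x,y} P(x,y) log₂ P(x,y). Per-cell terms -P(x,y)·log₂P(x,y):
  X=0: 0.37655, 0.11704, 0.40395
  X=1: 0.10864, 0.46699, 0.40662
  X=2: 0.04428, 0.35545, 0.48057
Sum of the 9 terms: H(X,Y) = 2.7601 bits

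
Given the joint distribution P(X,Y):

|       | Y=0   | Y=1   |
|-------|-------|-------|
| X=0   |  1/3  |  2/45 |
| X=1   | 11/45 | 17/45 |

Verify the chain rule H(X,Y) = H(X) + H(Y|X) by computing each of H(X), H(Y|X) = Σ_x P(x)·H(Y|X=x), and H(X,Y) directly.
H(X) = 0.9565 bits, H(Y|X) = 0.7989 bits, H(X,Y) = 1.7553 bits

Marginal of X (row sums):
  P(X=0) = 1/3 + 2/45 = 17/45
  P(X=1) = 11/45 + 17/45 = 28/45
H(X) = -[(17/45)·log₂(17/45) + (28/45)·log₂(28/45)]
  = 0.53055 + 0.42591 = 0.9565 bits

H(Y|X) = Σ_x P(x)·H(Y|X=x):
  X=0: P(X=0) = 17/45, P(Y|X=0) = (15/17, 2/17) → H(Y|X=0) = 0.52256
  X=1: P(X=1) = 28/45, P(Y|X=1) = (11/28, 17/28) → H(Y|X=1) = 0.96662
H(Y|X) = (17/45)·0.52256 + (28/45)·0.96662 = 0.7989 bits

H(X,Y) = -Σ_{x,y} P(x,y) log₂ P(x,y). Per-cell terms -P(x,y)·log₂P(x,y):
  X=0: 0.52832, 0.19964
  X=1: 0.49681, 0.53055
Sum of the 4 terms: H(X,Y) = 1.7553 bits

Chain rule check:
  H(X) + H(Y|X) = 0.9565 + 0.7989 = 1.7554 bits
  H(X,Y) = 1.7553 bits
✓ Chain rule verified (Δ = 0.0001 is 4-dp rounding noise: each of the three values was rounded independently).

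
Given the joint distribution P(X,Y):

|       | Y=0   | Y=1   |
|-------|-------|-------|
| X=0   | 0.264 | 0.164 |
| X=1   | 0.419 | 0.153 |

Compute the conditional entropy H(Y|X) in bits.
0.8902 bits

H(Y|X) = H(X,Y) - H(X)

H(X,Y) = -Σ_{x,y} P(x,y) log₂ P(x,y). Per-cell terms -P(x,y)·log₂P(x,y):
  X=0: 0.5072, 0.4278
  X=1: 0.5258, 0.4144
Sum of the 4 terms: H(X,Y) = 1.8752 bits

Marginal of X (row sums):
  P(X=0) = 0.264 + 0.164 = 0.428
  P(X=1) = 0.419 + 0.153 = 0.572
H(X) = -[0.428·log₂(0.428) + 0.572·log₂(0.572)]
  = 0.5240 + 0.4610 = 0.9850 bits

H(Y|X) = H(X,Y) - H(X) = 1.8752 - 0.9850 = 0.8902 bits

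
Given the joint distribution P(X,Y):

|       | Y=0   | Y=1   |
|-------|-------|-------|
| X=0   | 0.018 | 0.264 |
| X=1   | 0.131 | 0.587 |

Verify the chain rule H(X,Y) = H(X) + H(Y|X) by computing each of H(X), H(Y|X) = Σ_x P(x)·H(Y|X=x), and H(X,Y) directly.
H(X) = 0.8582 bits, H(Y|X) = 0.5887 bits, H(X,Y) = 1.4469 bits

Marginal of X (row sums):
  P(X=0) = 0.018 + 0.264 = 0.282
  P(X=1) = 0.131 + 0.587 = 0.718
H(X) = -[0.282·log₂(0.282) + 0.718·log₂(0.718)]
  = 0.51500 + 0.34316 = 0.8582 bits

H(Y|X) = Σ_x P(x)·H(Y|X=x):
  X=0: P(X=0) = 0.282, P(Y|X=0) = (3/47, 44/47) → H(Y|X=0) = 0.34246
  X=1: P(X=1) = 0.718, P(Y|X=1) = (131/718, 587/718) → H(Y|X=1) = 0.68541
H(Y|X) = 0.282·0.34246 + 0.718·0.68541 = 0.5887 bits

H(X,Y) = -Σ_{x,y} P(x,y) log₂ P(x,y). Per-cell terms -P(x,y)·log₂P(x,y):
  X=0: 0.10433, 0.50725
  X=1: 0.38414, 0.45115
Sum of the 4 terms: H(X,Y) = 1.4469 bits

Chain rule check:
  H(X) + H(Y|X) = 0.8582 + 0.5887 = 1.4469 bits
  H(X,Y) = 1.4469 bits
✓ Chain rule verified.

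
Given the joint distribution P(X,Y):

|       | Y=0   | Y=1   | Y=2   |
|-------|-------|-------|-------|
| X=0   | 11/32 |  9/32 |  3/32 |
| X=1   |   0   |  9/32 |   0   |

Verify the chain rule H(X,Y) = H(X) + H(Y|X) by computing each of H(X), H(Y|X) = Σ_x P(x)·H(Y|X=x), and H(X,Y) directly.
H(X) = 0.8571 bits, H(Y|X) = 1.0220 bits, H(X,Y) = 1.8791 bits

Marginal of X (row sums):
  P(X=0) = 11/32 + 9/32 + 3/32 = 23/32
  P(X=1) = 0 + 9/32 + 0 = 9/32
H(X) = -[(23/32)·log₂(23/32) + (9/32)·log₂(9/32)]
  = 0.342440 + 0.514709 = 0.8571 bits

H(Y|X) = Σ_x P(x)·H(Y|X=x):
  X=0: P(X=0) = 23/32, P(Y|X=0) = (11/23, 9/23, 3/23) → H(Y|X=0) = 1.421912
  X=1: P(X=1) = 9/32, P(Y|X=1) = (0, 1, 0) → H(Y|X=1) = 0.000000
H(Y|X) = (23/32)·1.421912 + (9/32)·0.000000 = 1.0220 bits

H(X,Y) = -Σ_{x,y} P(x,y) log₂ P(x,y). Per-cell terms -P(x,y)·log₂P(x,y):
  X=0: 0.529570, 0.514709, 0.320160
  X=1: 0.000000, 0.514709, 0.000000
  (cells with P = 0 contribute 0)
Sum of the 6 terms: H(X,Y) = 1.8791 bits

Chain rule check:
  H(X) + H(Y|X) = 0.8571 + 1.0220 = 1.8791 bits
  H(X,Y) = 1.8791 bits
✓ Chain rule verified.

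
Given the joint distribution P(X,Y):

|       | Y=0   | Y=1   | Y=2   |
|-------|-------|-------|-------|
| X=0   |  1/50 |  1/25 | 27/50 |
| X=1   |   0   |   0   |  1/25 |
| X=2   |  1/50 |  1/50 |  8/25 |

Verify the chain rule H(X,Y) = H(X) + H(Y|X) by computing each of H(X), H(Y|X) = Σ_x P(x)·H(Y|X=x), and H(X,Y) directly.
H(X) = 1.1585 bits, H(Y|X) = 0.5577 bits, H(X,Y) = 1.7162 bits

Marginal of X (row sums):
  P(X=0) = 1/50 + 1/25 + 27/50 = 3/5
  P(X=1) = 0 + 0 + 1/25 = 1/25
  P(X=2) = 1/50 + 1/50 + 8/25 = 9/25
H(X) = -[(3/5)·log₂(3/5) + (1/25)·log₂(1/25) + (9/25)·log₂(9/25)]
  = 0.442179 + 0.185754 + 0.530615 = 1.1585 bits

H(Y|X) = Σ_x P(x)·H(Y|X=x):
  X=0: P(X=0) = 3/5, P(Y|X=0) = (1/30, 1/15, 9/10) → H(Y|X=0) = 0.560825
  X=1: P(X=1) = 1/25, P(Y|X=1) = (0, 0, 1) → H(Y|X=1) = 0.000000
  X=2: P(X=2) = 9/25, P(Y|X=2) = (1/18, 1/18, 8/9) → H(Y|X=2) = 0.614369
H(Y|X) = (3/5)·0.560825 + (1/25)·0.000000 + (9/25)·0.614369 = 0.5577 bits

H(X,Y) = -Σ_{x,y} P(x,y) log₂ P(x,y). Per-cell terms -P(x,y)·log₂P(x,y):
  X=0: 0.112877, 0.185754, 0.480043
  X=1: 0.000000, 0.000000, 0.185754
  X=2: 0.112877, 0.112877, 0.526034
  (cells with P = 0 contribute 0)
Sum of the 9 terms: H(X,Y) = 1.7162 bits

Chain rule check:
  H(X) + H(Y|X) = 1.1585 + 0.5577 = 1.7162 bits
  H(X,Y) = 1.7162 bits
✓ Chain rule verified.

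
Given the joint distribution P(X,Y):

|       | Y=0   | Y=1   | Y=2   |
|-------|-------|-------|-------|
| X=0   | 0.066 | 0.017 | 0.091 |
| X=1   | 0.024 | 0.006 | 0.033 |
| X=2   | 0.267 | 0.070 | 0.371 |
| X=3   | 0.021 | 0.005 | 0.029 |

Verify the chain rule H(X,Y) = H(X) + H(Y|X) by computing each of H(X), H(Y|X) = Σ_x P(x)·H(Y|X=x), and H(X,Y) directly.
H(X) = 1.2731 bits, H(Y|X) = 1.3475 bits, H(X,Y) = 2.6206 bits

Marginal of X (row sums):
  P(X=0) = 0.066 + 0.017 + 0.091 = 0.174
  P(X=1) = 0.024 + 0.006 + 0.033 = 0.063
  P(X=2) = 0.267 + 0.070 + 0.371 = 0.708
  P(X=3) = 0.021 + 0.005 + 0.029 = 0.055
H(X) = -[0.174·log₂(0.174) + 0.063·log₂(0.063) + 0.708·log₂(0.708) + 0.055·log₂(0.055)]
  = 0.43897 + 0.25128 + 0.35271 + 0.23014 = 1.2731 bits

H(Y|X) = Σ_x P(x)·H(Y|X=x):
  X=0: P(X=0) = 0.174, P(Y|X=0) = (11/29, 17/174, 91/174) → H(Y|X=0) = 1.34739
  X=1: P(X=1) = 0.063, P(Y|X=1) = (8/21, 2/21, 11/21) → H(Y|X=1) = 1.34214
  X=2: P(X=2) = 0.708, P(Y|X=2) = (89/236, 35/354, 371/708) → H(Y|X=2) = 1.34918
  X=3: P(X=3) = 0.055, P(Y|X=3) = (21/55, 1/11, 29/55) → H(Y|X=3) = 1.33173
H(Y|X) = 0.174·1.34739 + 0.063·1.34214 + 0.708·1.34918 + 0.055·1.33173 = 1.3475 bits

H(X,Y) = -Σ_{x,y} P(x,y) log₂ P(x,y). Per-cell terms -P(x,y)·log₂P(x,y):
  X=0: 0.25881, 0.09993, 0.31468
  X=1: 0.12914, 0.04428, 0.16241
  X=2: 0.50866, 0.26856, 0.53072
  X=3: 0.11704, 0.03822, 0.14813
Sum of the 12 terms: H(X,Y) = 2.6206 bits

Chain rule check:
  H(X) + H(Y|X) = 1.2731 + 1.3475 = 2.6206 bits
  H(X,Y) = 2.6206 bits
✓ Chain rule verified.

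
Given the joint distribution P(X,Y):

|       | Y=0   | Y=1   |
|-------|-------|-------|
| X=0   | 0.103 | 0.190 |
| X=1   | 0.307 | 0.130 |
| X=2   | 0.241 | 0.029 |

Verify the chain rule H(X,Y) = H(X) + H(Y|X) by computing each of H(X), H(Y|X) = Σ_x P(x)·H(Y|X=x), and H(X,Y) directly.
H(X) = 1.5508 bits, H(Y|X) = 0.7907 bits, H(X,Y) = 2.3415 bits

Marginal of X (row sums):
  P(X=0) = 0.103 + 0.190 = 0.293
  P(X=1) = 0.307 + 0.130 = 0.437
  P(X=2) = 0.241 + 0.029 = 0.270
H(X) = -[0.293·log₂(0.293) + 0.437·log₂(0.437) + 0.270·log₂(0.270)]
  = 0.518911 + 0.521907 + 0.510022 = 1.5508 bits

H(Y|X) = Σ_x P(x)·H(Y|X=x):
  X=0: P(X=0) = 0.293, P(Y|X=0) = (103/293, 190/293) → H(Y|X=0) = 0.935432
  X=1: P(X=1) = 0.437, P(Y|X=1) = (307/437, 130/437) → H(Y|X=1) = 0.878192
  X=2: P(X=2) = 0.270, P(Y|X=2) = (241/270, 29/270) → H(Y|X=2) = 0.492046
H(Y|X) = 0.293·0.935432 + 0.437·0.878192 + 0.270·0.492046 = 0.7907 bits

H(X,Y) = -Σ_{x,y} P(x,y) log₂ P(x,y). Per-cell terms -P(x,y)·log₂P(x,y):
  X=0: 0.337766, 0.455226
  X=1: 0.523033, 0.382644
  X=2: 0.494748, 0.148126
Sum of the 6 terms: H(X,Y) = 2.3415 bits

Chain rule check:
  H(X) + H(Y|X) = 1.5508 + 0.7907 = 2.3415 bits
  H(X,Y) = 2.3415 bits
✓ Chain rule verified.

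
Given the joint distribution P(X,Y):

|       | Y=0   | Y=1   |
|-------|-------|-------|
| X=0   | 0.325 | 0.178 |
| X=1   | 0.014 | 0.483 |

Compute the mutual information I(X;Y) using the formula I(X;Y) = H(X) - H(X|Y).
0.3603 bits

I(X;Y) = H(X) - H(X|Y)

Marginal of X (row sums):
  P(X=0) = 0.325 + 0.178 = 0.503
  P(X=1) = 0.014 + 0.483 = 0.497
H(X) = -[0.503·log₂(0.503) + 0.497·log₂(0.497)]
  = 0.498659 + 0.501315 = 0.99997 bits

Marginal of Y (column sums):
  P(Y=0) = 0.325 + 0.014 = 0.339
  P(Y=1) = 0.178 + 0.483 = 0.661
H(X|Y) = Σ_y P(y)·H(X|Y=y):
  Y=0: P(Y=0) = 0.339, P(X|Y=0) = (325/339, 14/339) → H(X|Y=0) = 0.248212
  Y=1: P(Y=1) = 0.661, P(X|Y=1) = (178/661, 483/661) → H(X|Y=1) = 0.840442
H(X|Y) = 0.339·0.248212 + 0.661·0.840442 = 0.63968 bits

I(X;Y) = H(X) - H(X|Y) = 0.99997 - 0.63968 = 0.3603 bits

Cross-check via I(X;Y) = H(X) + H(Y) - H(X,Y): computing H(Y) from the column sums and H(X,Y) from the 4 cells in the same way gives H(Y) = 0.92386 bits and H(X,Y) = 1.56353 bits, so
I(X;Y) = 0.99997 + 0.92386 - 1.56353 = 0.3603 bits ✓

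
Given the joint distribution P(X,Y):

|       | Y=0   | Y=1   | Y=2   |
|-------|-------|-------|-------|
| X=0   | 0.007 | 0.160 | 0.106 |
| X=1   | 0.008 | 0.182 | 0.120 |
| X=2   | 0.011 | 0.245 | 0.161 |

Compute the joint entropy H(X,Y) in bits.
2.6794 bits

H(X,Y) = -Σ_{x,y} P(x,y) log₂ P(x,y). Per-cell terms -P(x,y)·log₂P(x,y):
  X=0: 0.0501, 0.4230, 0.3432
  X=1: 0.0557, 0.4474, 0.3671
  X=2: 0.0716, 0.4971, 0.4242
Sum of the 9 terms: H(X,Y) = 2.6794 bits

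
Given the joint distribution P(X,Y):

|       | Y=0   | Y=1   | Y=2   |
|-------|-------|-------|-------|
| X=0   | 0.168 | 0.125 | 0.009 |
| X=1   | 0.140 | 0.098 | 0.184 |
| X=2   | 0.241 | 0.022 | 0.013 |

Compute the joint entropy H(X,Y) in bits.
2.7407 bits

H(X,Y) = -Σ_{x,y} P(x,y) log₂ P(x,y). Per-cell terms -P(x,y)·log₂P(x,y):
  X=0: 0.43234, 0.37500, 0.06116
  X=1: 0.39711, 0.32841, 0.44937
  X=2: 0.49475, 0.12114, 0.08145
Sum of the 9 terms: H(X,Y) = 2.7407 bits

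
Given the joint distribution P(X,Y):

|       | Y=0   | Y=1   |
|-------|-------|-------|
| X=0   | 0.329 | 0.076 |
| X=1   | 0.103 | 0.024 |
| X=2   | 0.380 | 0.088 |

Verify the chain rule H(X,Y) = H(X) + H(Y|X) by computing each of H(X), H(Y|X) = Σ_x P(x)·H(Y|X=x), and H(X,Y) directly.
H(X) = 1.4189 bits, H(Y|X) = 0.6973 bits, H(X,Y) = 2.1161 bits

Marginal of X (row sums):
  P(X=0) = 0.329 + 0.076 = 0.405
  P(X=1) = 0.103 + 0.024 = 0.127
  P(X=2) = 0.380 + 0.088 = 0.468
H(X) = -[0.405·log₂(0.405) + 0.127·log₂(0.127) + 0.468·log₂(0.468)]
  = 0.52812 + 0.37809 + 0.51266 = 1.4189 bits

H(Y|X) = Σ_x P(x)·H(Y|X=x):
  X=0: P(X=0) = 0.405, P(Y|X=0) = (329/405, 76/405) → H(Y|X=0) = 0.69654
  X=1: P(X=1) = 0.127, P(Y|X=1) = (103/127, 24/127) → H(Y|X=1) = 0.69933
  X=2: P(X=2) = 0.468, P(Y|X=2) = (95/117, 22/117) → H(Y|X=2) = 0.69734
H(Y|X) = 0.405·0.69654 + 0.127·0.69933 + 0.468·0.69734 = 0.6973 bits

H(X,Y) = -Σ_{x,y} P(x,y) log₂ P(x,y). Per-cell terms -P(x,y)·log₂P(x,y):
  X=0: 0.52766, 0.28256
  X=1: 0.33777, 0.12914
  X=2: 0.53045, 0.30856
Sum of the 6 terms: H(X,Y) = 2.1161 bits

Chain rule check:
  H(X) + H(Y|X) = 1.4189 + 0.6973 = 2.1162 bits
  H(X,Y) = 2.1161 bits
✓ Chain rule verified (Δ = 0.0001 is 4-dp rounding noise: each of the three values was rounded independently).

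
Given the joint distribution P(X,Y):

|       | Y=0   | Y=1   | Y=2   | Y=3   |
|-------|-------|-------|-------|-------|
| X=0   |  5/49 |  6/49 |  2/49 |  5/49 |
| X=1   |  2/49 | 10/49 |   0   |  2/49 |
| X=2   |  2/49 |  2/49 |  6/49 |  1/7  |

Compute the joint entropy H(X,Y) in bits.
3.2247 bits

H(X,Y) = -Σ_{x,y} P(x,y) log₂ P(x,y). Per-cell terms -P(x,y)·log₂P(x,y):
  X=0: 0.33600, 0.37099, 0.18836, 0.33600
  X=1: 0.18836, 0.46791, 0.00000, 0.18836
  X=2: 0.18836, 0.18836, 0.37099, 0.40105
  (cells with P = 0 contribute 0)
Sum of the 12 terms: H(X,Y) = 3.2247 bits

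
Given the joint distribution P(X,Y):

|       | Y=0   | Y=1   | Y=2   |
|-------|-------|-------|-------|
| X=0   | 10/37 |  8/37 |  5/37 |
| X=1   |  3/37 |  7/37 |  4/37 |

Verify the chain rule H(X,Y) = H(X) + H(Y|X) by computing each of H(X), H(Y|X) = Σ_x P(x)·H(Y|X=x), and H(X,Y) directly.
H(X) = 0.9569 bits, H(Y|X) = 1.5165 bits, H(X,Y) = 2.4734 bits

Marginal of X (row sums):
  P(X=0) = 10/37 + 8/37 + 5/37 = 23/37
  P(X=1) = 3/37 + 7/37 + 4/37 = 14/37
H(X) = -[(23/37)·log₂(23/37) + (14/37)·log₂(14/37)]
  = 0.4264 + 0.5305 = 0.9569 bits

H(Y|X) = Σ_x P(x)·H(Y|X=x):
  X=0: P(X=0) = 23/37, P(Y|X=0) = (10/23, 8/23, 5/23) → H(Y|X=0) = 1.5310
  X=1: P(X=1) = 14/37, P(Y|X=1) = (3/14, 1/2, 2/7) → H(Y|X=1) = 1.4926
H(Y|X) = (23/37)·1.5310 + (14/37)·1.4926 = 1.5165 bits

H(X,Y) = -Σ_{x,y} P(x,y) log₂ P(x,y). Per-cell terms -P(x,y)·log₂P(x,y):
  X=0: 0.5101, 0.4777, 0.3902
  X=1: 0.2939, 0.4545, 0.3470
Sum of the 6 terms: H(X,Y) = 2.4734 bits

Chain rule check:
  H(X) + H(Y|X) = 0.9569 + 1.5165 = 2.4734 bits
  H(X,Y) = 2.4734 bits
✓ Chain rule verified.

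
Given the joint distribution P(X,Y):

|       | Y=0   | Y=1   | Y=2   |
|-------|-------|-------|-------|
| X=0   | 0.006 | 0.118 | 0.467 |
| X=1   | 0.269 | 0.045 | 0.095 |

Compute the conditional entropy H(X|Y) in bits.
0.5486 bits

H(X|Y) = H(X,Y) - H(Y)

H(X,Y) = -Σ_{x,y} P(x,y) log₂ P(x,y). Per-cell terms -P(x,y)·log₂P(x,y):
  X=0: 0.0443, 0.3638, 0.5130
  X=1: 0.5096, 0.2013, 0.3226
Sum of the 6 terms: H(X,Y) = 1.9546 bits

Marginal of Y (column sums):
  P(Y=0) = 0.006 + 0.269 = 0.275
  P(Y=1) = 0.118 + 0.045 = 0.163
  P(Y=2) = 0.467 + 0.095 = 0.562
H(Y) = -[0.275·log₂(0.275) + 0.163·log₂(0.163) + 0.562·log₂(0.562)]
  = 0.5122 + 0.4266 + 0.4672 = 1.4060 bits

H(X|Y) = H(X,Y) - H(Y) = 1.9546 - 1.4060 = 0.5486 bits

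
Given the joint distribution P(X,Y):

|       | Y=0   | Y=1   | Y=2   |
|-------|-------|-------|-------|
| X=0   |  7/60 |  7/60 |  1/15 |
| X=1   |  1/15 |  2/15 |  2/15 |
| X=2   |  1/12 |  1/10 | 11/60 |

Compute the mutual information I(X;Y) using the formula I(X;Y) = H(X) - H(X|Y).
0.0501 bits

I(X;Y) = H(X) - H(X|Y)

Marginal of X (row sums):
  P(X=0) = 7/60 + 7/60 + 1/15 = 3/10
  P(X=1) = 1/15 + 2/15 + 2/15 = 1/3
  P(X=2) = 1/12 + 1/10 + 11/60 = 11/30
H(X) = -[(3/10)·log₂(3/10) + (1/3)·log₂(1/3) + (11/30)·log₂(11/30)]
  = 0.521090 + 0.528321 + 0.530735 = 1.58015 bits

Marginal of Y (column sums):
  P(Y=0) = 7/60 + 1/15 + 1/12 = 4/15
  P(Y=1) = 7/60 + 2/15 + 1/10 = 7/20
  P(Y=2) = 1/15 + 2/15 + 11/60 = 23/60
H(X|Y) = Σ_y P(y)·H(X|Y=y):
  Y=0: P(Y=0) = 4/15, P(X|Y=0) = (7/16, 1/4, 5/16) → H(X|Y=0) = 1.546180
  Y=1: P(Y=1) = 7/20, P(X|Y=1) = (1/3, 8/21, 2/7) → H(X|Y=1) = 1.575115
  Y=2: P(Y=2) = 23/60, P(X|Y=2) = (4/23, 8/23, 11/23) → H(X|Y=2) = 1.477747
H(X|Y) = (4/15)·1.546180 + (7/20)·1.575115 + (23/60)·1.477747 = 1.53007 bits

I(X;Y) = H(X) - H(X|Y) = 1.58015 - 1.53007 = 0.0501 bits

Cross-check via I(X;Y) = H(X) + H(Y) - H(X,Y): computing H(Y) from the column sums and H(X,Y) from the 9 cells in the same way gives H(Y) = 1.56888 bits and H(X,Y) = 3.09896 bits, so
I(X;Y) = 1.58015 + 1.56888 - 3.09896 = 0.0501 bits ✓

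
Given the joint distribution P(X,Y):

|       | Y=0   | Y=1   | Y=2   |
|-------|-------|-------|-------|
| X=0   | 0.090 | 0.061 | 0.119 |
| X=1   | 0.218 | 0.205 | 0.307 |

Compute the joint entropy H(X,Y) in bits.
2.3950 bits

H(X,Y) = -Σ_{x,y} P(x,y) log₂ P(x,y). Per-cell terms -P(x,y)·log₂P(x,y):
  X=0: 0.3127, 0.2461, 0.3654
  X=1: 0.4791, 0.4687, 0.5230
Sum of the 6 terms: H(X,Y) = 2.3950 bits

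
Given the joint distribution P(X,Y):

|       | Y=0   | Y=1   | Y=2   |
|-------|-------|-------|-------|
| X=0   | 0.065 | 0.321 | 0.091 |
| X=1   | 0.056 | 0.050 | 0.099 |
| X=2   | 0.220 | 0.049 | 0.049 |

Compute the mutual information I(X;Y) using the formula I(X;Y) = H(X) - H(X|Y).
0.2687 bits

I(X;Y) = H(X) - H(X|Y)

Marginal of X (row sums):
  P(X=0) = 0.065 + 0.321 + 0.091 = 0.477
  P(X=1) = 0.056 + 0.050 + 0.099 = 0.205
  P(X=2) = 0.220 + 0.049 + 0.049 = 0.318
H(X) = -[0.477·log₂(0.477) + 0.205·log₂(0.205) + 0.318·log₂(0.318)]
  = 0.50941 + 0.46869 + 0.52562 = 1.50372 bits

Marginal of Y (column sums):
  P(Y=0) = 0.065 + 0.056 + 0.220 = 0.341
  P(Y=1) = 0.321 + 0.050 + 0.049 = 0.420
  P(Y=2) = 0.091 + 0.099 + 0.049 = 0.239
H(X|Y) = Σ_y P(y)·H(X|Y=y):
  Y=0: P(Y=0) = 0.341, P(X|Y=0) = (65/341, 56/341, 20/31) → H(X|Y=0) = 1.29174
  Y=1: P(Y=1) = 0.420, P(X|Y=1) = (107/140, 5/42, 7/60) → H(X|Y=1) = 1.02354
  Y=2: P(Y=2) = 0.239, P(X|Y=2) = (91/239, 99/239, 49/239) → H(X|Y=2) = 1.52582
H(X|Y) = 0.341·1.29174 + 0.420·1.02354 + 0.239·1.52582 = 1.23504 bits

I(X;Y) = H(X) - H(X|Y) = 1.50372 - 1.23504 = 0.2687 bits

Cross-check via I(X;Y) = H(X) + H(Y) - H(X,Y): computing H(Y) from the column sums and H(X,Y) from the 9 cells in the same way gives H(Y) = 1.54845 bits and H(X,Y) = 2.78349 bits, so
I(X;Y) = 1.50372 + 1.54845 - 2.78349 = 0.2687 bits ✓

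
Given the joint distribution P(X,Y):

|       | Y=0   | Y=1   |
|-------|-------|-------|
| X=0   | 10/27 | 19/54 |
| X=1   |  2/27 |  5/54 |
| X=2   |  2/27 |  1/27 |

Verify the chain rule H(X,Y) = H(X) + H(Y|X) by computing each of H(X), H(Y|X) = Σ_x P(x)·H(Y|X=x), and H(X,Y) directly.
H(X) = 1.1221 bits, H(Y|X) = 0.9891 bits, H(X,Y) = 2.1112 bits

Marginal of X (row sums):
  P(X=0) = 10/27 + 19/54 = 13/18
  P(X=1) = 2/27 + 5/54 = 1/6
  P(X=2) = 2/27 + 1/27 = 1/9
H(X) = -[(13/18)·log₂(13/18) + (1/6)·log₂(1/6) + (1/9)·log₂(1/9)]
  = 0.33907 + 0.43083 + 0.35221 = 1.1221 bits

H(Y|X) = Σ_x P(x)·H(Y|X=x):
  X=0: P(X=0) = 13/18, P(Y|X=0) = (20/39, 19/39) → H(Y|X=0) = 0.99953
  X=1: P(X=1) = 1/6, P(Y|X=1) = (4/9, 5/9) → H(Y|X=1) = 0.99108
  X=2: P(X=2) = 1/9, P(Y|X=2) = (2/3, 1/3) → H(Y|X=2) = 0.91830
H(Y|X) = (13/18)·0.99953 + (1/6)·0.99108 + (1/9)·0.91830 = 0.9891 bits

H(X,Y) = -Σ_{x,y} P(x,y) log₂ P(x,y). Per-cell terms -P(x,y)·log₂P(x,y):
  X=0: 0.53073, 0.53023
  X=1: 0.27814, 0.31787
  X=2: 0.27814, 0.17611
Sum of the 6 terms: H(X,Y) = 2.1112 bits

Chain rule check:
  H(X) + H(Y|X) = 1.1221 + 0.9891 = 2.1112 bits
  H(X,Y) = 2.1112 bits
✓ Chain rule verified.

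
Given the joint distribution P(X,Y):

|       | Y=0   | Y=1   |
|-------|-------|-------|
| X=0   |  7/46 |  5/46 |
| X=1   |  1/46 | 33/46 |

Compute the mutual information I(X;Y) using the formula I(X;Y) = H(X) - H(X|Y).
0.2695 bits

I(X;Y) = H(X) - H(X|Y)

Marginal of X (row sums):
  P(X=0) = 7/46 + 5/46 = 6/23
  P(X=1) = 1/46 + 33/46 = 17/23
H(X) = -[(6/23)·log₂(6/23) + (17/23)·log₂(17/23)]
  = 0.505722 + 0.322334 = 0.82806 bits

Marginal of Y (column sums):
  P(Y=0) = 7/46 + 1/46 = 4/23
  P(Y=1) = 5/46 + 33/46 = 19/23
H(X|Y) = Σ_y P(y)·H(X|Y=y):
  Y=0: P(Y=0) = 4/23, P(X|Y=0) = (7/8, 1/8) → H(X|Y=0) = 0.543564
  Y=1: P(Y=1) = 19/23, P(X|Y=1) = (5/38, 33/38) → H(X|Y=1) = 0.561753
H(X|Y) = (4/23)·0.543564 + (19/23)·0.561753 = 0.55859 bits

I(X;Y) = H(X) - H(X|Y) = 0.82806 - 0.55859 = 0.2695 bits

Cross-check via I(X;Y) = H(X) + H(Y) - H(X,Y): computing H(Y) from the column sums and H(X,Y) from the 4 cells in the same way gives H(Y) = 0.66658 bits and H(X,Y) = 1.22517 bits, so
I(X;Y) = 0.82806 + 0.66658 - 1.22517 = 0.2695 bits ✓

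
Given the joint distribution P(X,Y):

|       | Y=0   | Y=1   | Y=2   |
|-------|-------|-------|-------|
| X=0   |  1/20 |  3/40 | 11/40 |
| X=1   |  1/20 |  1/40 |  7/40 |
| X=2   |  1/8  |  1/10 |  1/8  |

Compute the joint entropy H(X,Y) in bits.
2.8799 bits

H(X,Y) = -Σ_{x,y} P(x,y) log₂ P(x,y). Per-cell terms -P(x,y)·log₂P(x,y):
  X=0: 0.216096, 0.280272, 0.512187
  X=1: 0.216096, 0.133048, 0.440050
  X=2: 0.375000, 0.332193, 0.375000
Sum of the 9 terms: H(X,Y) = 2.8799 bits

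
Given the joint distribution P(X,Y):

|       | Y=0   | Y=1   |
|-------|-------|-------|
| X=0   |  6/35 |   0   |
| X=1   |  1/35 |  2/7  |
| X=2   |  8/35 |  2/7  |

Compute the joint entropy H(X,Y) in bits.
2.1022 bits

H(X,Y) = -Σ_{x,y} P(x,y) log₂ P(x,y). Per-cell terms -P(x,y)·log₂P(x,y):
  X=0: 0.43617, 0.00000
  X=1: 0.14655, 0.51639
  X=2: 0.48669, 0.51639
  (cells with P = 0 contribute 0)
Sum of the 6 terms: H(X,Y) = 2.1022 bits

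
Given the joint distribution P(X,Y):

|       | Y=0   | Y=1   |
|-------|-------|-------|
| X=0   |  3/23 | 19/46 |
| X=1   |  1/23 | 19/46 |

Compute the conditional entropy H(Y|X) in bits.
0.6392 bits

H(Y|X) = H(X,Y) - H(X)

H(X,Y) = -Σ_{x,y} P(x,y) log₂ P(x,y). Per-cell terms -P(x,y)·log₂P(x,y):
  X=0: 0.38330, 0.52689
  X=1: 0.19668, 0.52689
Sum of the 4 terms: H(X,Y) = 1.63376 bits

Marginal of X (row sums):
  P(X=0) = 3/23 + 19/46 = 25/46
  P(X=1) = 1/23 + 19/46 = 21/46
H(X) = -[(25/46)·log₂(25/46) + (21/46)·log₂(21/46)]
  = 0.47810 + 0.51644 = 0.99454 bits

H(Y|X) = H(X,Y) - H(X) = 1.63376 - 0.99454 = 0.6392 bits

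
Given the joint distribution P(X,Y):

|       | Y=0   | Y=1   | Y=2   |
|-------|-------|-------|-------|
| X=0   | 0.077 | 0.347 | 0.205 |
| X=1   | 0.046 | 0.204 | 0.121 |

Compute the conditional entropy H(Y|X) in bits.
1.3728 bits

H(Y|X) = H(X,Y) - H(X)

H(X,Y) = -Σ_{x,y} P(x,y) log₂ P(x,y). Per-cell terms -P(x,y)·log₂P(x,y):
  X=0: 0.2848, 0.5299, 0.4687
  X=1: 0.2043, 0.4678, 0.3687
Sum of the 6 terms: H(X,Y) = 2.3242 bits

Marginal of X (row sums):
  P(X=0) = 0.077 + 0.347 + 0.205 = 0.629
  P(X=1) = 0.046 + 0.204 + 0.121 = 0.371
H(X) = -[0.629·log₂(0.629) + 0.371·log₂(0.371)]
  = 0.4207 + 0.5307 = 0.9514 bits

H(Y|X) = H(X,Y) - H(X) = 2.3242 - 0.9514 = 1.3728 bits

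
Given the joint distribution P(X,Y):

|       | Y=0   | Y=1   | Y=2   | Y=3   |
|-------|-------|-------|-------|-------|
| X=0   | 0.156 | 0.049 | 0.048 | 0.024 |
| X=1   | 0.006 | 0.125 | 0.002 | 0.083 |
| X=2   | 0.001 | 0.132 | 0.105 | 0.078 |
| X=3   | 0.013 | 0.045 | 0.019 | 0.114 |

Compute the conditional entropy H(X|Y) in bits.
1.5476 bits

H(X|Y) = H(X,Y) - H(Y)

H(X,Y) = -Σ_{x,y} P(x,y) log₂ P(x,y). Per-cell terms -P(x,y)·log₂P(x,y):
  X=0: 0.4181396, 0.2132026, 0.2102794, 0.1291397
  X=1: 0.0442849, 0.3750000, 0.0179316, 0.2980318
  X=2: 0.0099658, 0.3856235, 0.3414116, 0.2870698
  X=3: 0.0814495, 0.2013269, 0.1086393, 0.3571499
Sum of the 16 terms: H(X,Y) = 3.478646 bits

Marginal of Y (column sums):
  P(Y=0) = 0.156 + 0.006 + 0.001 + 0.013 = 0.176
  P(Y=1) = 0.049 + 0.125 + 0.132 + 0.045 = 0.351
  P(Y=2) = 0.048 + 0.002 + 0.105 + 0.019 = 0.174
  P(Y=3) = 0.024 + 0.083 + 0.078 + 0.114 = 0.299
H(Y) = -[0.176·log₂(0.176) + 0.351·log₂(0.351) + 0.174·log₂(0.174) + 0.299·log₂(0.299)]
  = 0.4411181 + 0.5301704 + 0.4389743 + 0.5207930 = 1.931056 bits

H(X|Y) = H(X,Y) - H(Y) = 3.478646 - 1.931056 = 1.5476 bits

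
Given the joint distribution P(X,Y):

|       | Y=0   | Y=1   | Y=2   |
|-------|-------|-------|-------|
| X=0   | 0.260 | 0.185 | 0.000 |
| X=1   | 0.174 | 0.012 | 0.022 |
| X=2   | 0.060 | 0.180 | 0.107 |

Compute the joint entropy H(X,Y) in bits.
2.6262 bits

H(X,Y) = -Σ_{x,y} P(x,y) log₂ P(x,y). Per-cell terms -P(x,y)·log₂P(x,y):
  X=0: 0.5053, 0.4504, 0.0000
  X=1: 0.4390, 0.0766, 0.1211
  X=2: 0.2435, 0.4453, 0.3450
  (cells with P = 0 contribute 0)
Sum of the 9 terms: H(X,Y) = 2.6262 bits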